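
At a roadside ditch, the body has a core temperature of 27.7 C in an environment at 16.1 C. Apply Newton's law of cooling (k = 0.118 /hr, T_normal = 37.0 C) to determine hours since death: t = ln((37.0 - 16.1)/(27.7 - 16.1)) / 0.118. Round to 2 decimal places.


Using Newton's law of cooling:
t = ln((T_normal - T_ambient) / (T_body - T_ambient)) / k
T_normal - T_ambient = 20.9
T_body - T_ambient = 11.6
Ratio = 1.801724
ln(ratio) = 0.588744
t = 0.588744 / 0.118 = 4.99 hours

4.99


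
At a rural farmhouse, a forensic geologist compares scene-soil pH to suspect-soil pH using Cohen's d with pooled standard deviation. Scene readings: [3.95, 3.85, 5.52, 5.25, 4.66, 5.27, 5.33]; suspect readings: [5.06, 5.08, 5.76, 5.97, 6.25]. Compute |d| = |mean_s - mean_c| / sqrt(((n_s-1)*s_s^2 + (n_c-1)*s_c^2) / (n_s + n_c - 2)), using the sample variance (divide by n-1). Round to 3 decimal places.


Pooled-variance Cohen's d for soil pH comparison:
Scene mean = 33.83 / 7 = 4.832857
Suspect mean = 28.12 / 5 = 5.624
Scene sample variance s_s^2 = 0.476624
Suspect sample variance s_c^2 = 0.28603
Pooled variance = ((n_s-1)*s_s^2 + (n_c-1)*s_c^2) / (n_s + n_c - 2) = 0.400386
Pooled SD = sqrt(0.400386) = 0.632761
Mean difference = -0.791143
|d| = |-0.791143| / 0.632761 = 1.250

1.250


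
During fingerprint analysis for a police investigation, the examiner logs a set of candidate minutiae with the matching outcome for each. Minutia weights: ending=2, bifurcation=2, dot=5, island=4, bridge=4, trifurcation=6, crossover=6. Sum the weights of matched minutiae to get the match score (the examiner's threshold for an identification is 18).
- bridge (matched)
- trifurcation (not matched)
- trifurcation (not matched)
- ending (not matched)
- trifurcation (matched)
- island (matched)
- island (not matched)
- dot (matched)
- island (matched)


Weighted minutiae match score:
  bridge: matched, +4 (running total 4)
  trifurcation: not matched, +0
  trifurcation: not matched, +0
  ending: not matched, +0
  trifurcation: matched, +6 (running total 10)
  island: matched, +4 (running total 14)
  island: not matched, +0
  dot: matched, +5 (running total 19)
  island: matched, +4 (running total 23)
Total score = 23
Threshold = 18; verdict = identification

23


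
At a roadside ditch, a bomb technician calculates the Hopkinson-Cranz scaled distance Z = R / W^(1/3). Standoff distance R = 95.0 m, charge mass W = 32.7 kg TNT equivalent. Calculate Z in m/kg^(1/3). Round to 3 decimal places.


Scaled distance calculation:
W^(1/3) = 32.7^(1/3) = 3.197785
Z = R / W^(1/3) = 95.0 / 3.197785
Z = 29.708 m/kg^(1/3)

29.708


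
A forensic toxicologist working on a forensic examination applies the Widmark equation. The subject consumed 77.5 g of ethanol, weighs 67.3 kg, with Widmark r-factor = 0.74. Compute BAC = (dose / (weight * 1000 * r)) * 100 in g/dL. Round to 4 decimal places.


Applying the Widmark formula:
BAC = (dose_g / (body_wt * 1000 * r)) * 100
Denominator = 67.3 * 1000 * 0.74 = 49802
BAC = (77.5 / 49802) * 100
BAC = 0.1556 g/dL

0.1556


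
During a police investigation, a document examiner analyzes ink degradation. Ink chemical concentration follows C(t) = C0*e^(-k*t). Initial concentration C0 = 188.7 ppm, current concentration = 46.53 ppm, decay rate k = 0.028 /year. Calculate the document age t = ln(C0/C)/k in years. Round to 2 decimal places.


Document age estimation:
C0/C = 188.7 / 46.53 = 4.055448
ln(C0/C) = 1.400061
t = 1.400061 / 0.028 = 50.00 years

50.00


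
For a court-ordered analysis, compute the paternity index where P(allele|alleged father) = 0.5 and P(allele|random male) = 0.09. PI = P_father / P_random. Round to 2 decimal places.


Paternity Index calculation:
PI = P(allele|father) / P(allele|random)
PI = 0.5 / 0.09
PI = 5.56

5.56


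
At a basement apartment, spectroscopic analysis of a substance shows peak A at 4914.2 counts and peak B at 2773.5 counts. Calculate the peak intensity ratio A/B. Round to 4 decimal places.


Spectral peak ratio:
Peak A = 4914.2 counts
Peak B = 2773.5 counts
Ratio = 4914.2 / 2773.5 = 1.7718

1.7718


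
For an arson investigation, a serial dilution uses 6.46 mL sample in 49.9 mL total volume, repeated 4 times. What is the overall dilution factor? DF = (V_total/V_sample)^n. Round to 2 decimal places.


Dilution factor calculation:
Single dilution = V_total / V_sample = 49.9 / 6.46 ≈ 7.724458
Number of dilutions = 4
Total DF = (49.9 / 6.46)^4 (full precision, rounded at the end) = 3560.18

3560.18


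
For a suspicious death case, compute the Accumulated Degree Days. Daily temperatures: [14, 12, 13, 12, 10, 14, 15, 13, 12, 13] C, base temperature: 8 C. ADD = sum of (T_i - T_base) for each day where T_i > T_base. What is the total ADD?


Computing ADD day by day:
Day 1: max(0, 14 - 8) = 6
Day 2: max(0, 12 - 8) = 4
Day 3: max(0, 13 - 8) = 5
Day 4: max(0, 12 - 8) = 4
Day 5: max(0, 10 - 8) = 2
Day 6: max(0, 14 - 8) = 6
Day 7: max(0, 15 - 8) = 7
Day 8: max(0, 13 - 8) = 5
Day 9: max(0, 12 - 8) = 4
Day 10: max(0, 13 - 8) = 5
Total ADD = 48

48


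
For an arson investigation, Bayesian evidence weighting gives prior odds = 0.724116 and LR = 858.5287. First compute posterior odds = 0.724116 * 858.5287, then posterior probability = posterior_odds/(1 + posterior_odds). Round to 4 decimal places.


Bayesian evidence evaluation:
Posterior odds = prior_odds * LR = 0.724116 * 858.5287 = 621.6744
Posterior probability = posterior_odds / (1 + posterior_odds)
= 621.6744 / (1 + 621.6744)
= 621.6744 / 622.6744
= 0.9984

0.9984


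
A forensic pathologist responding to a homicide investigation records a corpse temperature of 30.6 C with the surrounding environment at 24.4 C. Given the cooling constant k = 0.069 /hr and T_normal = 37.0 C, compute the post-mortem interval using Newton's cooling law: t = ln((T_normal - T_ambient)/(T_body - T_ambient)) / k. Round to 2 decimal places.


Using Newton's law of cooling:
t = ln((T_normal - T_ambient) / (T_body - T_ambient)) / k
T_normal - T_ambient = 12.6
T_body - T_ambient = 6.2
Ratio = 2.032258
ln(ratio) = 0.709147
t = 0.709147 / 0.069 = 10.28 hours

10.28


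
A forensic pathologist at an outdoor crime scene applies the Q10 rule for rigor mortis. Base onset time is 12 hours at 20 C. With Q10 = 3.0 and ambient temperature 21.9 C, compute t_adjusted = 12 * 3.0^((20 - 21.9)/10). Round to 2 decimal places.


Rigor mortis time adjustment:
Exponent = (T_ref - T_actual) / 10 = (20 - 21.9) / 10 = -0.19
Q10 factor = 3.0^-0.19 = 0.81161
t_adjusted = 12 * 0.81161 = 9.74 hours

9.74


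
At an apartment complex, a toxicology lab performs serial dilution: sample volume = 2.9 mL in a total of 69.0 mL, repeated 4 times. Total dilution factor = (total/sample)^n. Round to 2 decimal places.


Dilution factor calculation:
Single dilution = V_total / V_sample = 69.0 / 2.9 ≈ 23.793103
Number of dilutions = 4
Total DF = (69.0 / 2.9)^4 (full precision, rounded at the end) = 320482.54

320482.54


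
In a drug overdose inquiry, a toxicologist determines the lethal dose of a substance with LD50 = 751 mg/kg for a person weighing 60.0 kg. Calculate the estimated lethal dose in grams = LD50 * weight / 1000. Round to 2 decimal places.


Lethal dose calculation:
Lethal dose = LD50 * body_weight / 1000
= 751 * 60.0 / 1000
= 45060 / 1000
= 45.06 g

45.06


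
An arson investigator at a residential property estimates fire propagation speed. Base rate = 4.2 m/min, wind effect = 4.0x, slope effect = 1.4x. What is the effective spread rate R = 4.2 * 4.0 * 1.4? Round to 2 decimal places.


Fire spread rate calculation:
R = R0 * wind_factor * slope_factor
= 4.2 * 4.0 * 1.4
= 16.8 * 1.4
= 23.52 m/min

23.52


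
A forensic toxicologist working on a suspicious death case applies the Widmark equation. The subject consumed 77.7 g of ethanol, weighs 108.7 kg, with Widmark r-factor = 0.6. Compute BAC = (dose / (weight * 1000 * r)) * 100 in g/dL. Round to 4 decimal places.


Applying the Widmark formula:
BAC = (dose_g / (body_wt * 1000 * r)) * 100
Denominator = 108.7 * 1000 * 0.6 = 65220
BAC = (77.7 / 65220) * 100
BAC = 0.1191 g/dL

0.1191


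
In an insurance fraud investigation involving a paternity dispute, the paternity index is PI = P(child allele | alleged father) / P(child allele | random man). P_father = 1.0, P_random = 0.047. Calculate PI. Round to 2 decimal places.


Paternity Index calculation:
PI = P(allele|father) / P(allele|random)
PI = 1.0 / 0.047
PI = 21.28

21.28


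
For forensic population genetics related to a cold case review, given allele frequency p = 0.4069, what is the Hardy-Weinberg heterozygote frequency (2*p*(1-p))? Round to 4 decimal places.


Hardy-Weinberg heterozygote frequency:
q = 1 - p = 1 - 0.4069 = 0.5931
2pq = 2 * 0.4069 * 0.5931 = 0.4827

0.4827


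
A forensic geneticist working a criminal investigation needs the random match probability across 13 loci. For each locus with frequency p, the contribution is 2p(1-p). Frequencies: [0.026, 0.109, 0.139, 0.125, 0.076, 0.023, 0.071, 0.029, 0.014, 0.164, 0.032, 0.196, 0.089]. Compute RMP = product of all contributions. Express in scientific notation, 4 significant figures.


Computing RMP for 13 loci:
Locus 1: 2 * 0.026 * 0.974 = 0.050648
Locus 2: 2 * 0.109 * 0.891 = 0.194238
Locus 3: 2 * 0.139 * 0.861 = 0.239358
Locus 4: 2 * 0.125 * 0.875 = 0.21875
Locus 5: 2 * 0.076 * 0.924 = 0.140448
Locus 6: 2 * 0.023 * 0.977 = 0.044942
Locus 7: 2 * 0.071 * 0.929 = 0.131918
Locus 8: 2 * 0.029 * 0.971 = 0.056318
Locus 9: 2 * 0.014 * 0.986 = 0.027608
Locus 10: 2 * 0.164 * 0.836 = 0.274208
Locus 11: 2 * 0.032 * 0.968 = 0.061952
Locus 12: 2 * 0.196 * 0.804 = 0.315168
Locus 13: 2 * 0.089 * 0.911 = 0.162158
RMP = 5.790e-13

5.790e-13


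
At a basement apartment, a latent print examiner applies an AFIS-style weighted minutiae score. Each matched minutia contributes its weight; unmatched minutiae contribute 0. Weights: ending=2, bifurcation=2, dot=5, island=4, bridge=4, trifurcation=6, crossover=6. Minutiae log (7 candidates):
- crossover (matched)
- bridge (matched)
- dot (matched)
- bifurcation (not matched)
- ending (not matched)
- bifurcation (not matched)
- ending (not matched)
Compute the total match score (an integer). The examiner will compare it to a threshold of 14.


Weighted minutiae match score:
  crossover: matched, +6 (running total 6)
  bridge: matched, +4 (running total 10)
  dot: matched, +5 (running total 15)
  bifurcation: not matched, +0
  ending: not matched, +0
  bifurcation: not matched, +0
  ending: not matched, +0
Total score = 15
Threshold = 14; verdict = identification

15


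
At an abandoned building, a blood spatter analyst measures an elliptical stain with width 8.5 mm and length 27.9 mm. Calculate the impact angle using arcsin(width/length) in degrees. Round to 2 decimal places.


Blood spatter impact angle calculation:
width / length = 8.5 / 27.9 = 0.304659
angle = arcsin(0.304659)
angle = 17.74 degrees

17.74


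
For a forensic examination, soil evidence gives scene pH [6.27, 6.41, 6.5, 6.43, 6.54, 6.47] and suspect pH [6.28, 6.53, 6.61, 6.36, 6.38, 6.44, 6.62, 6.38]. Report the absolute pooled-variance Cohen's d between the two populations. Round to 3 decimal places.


Pooled-variance Cohen's d for soil pH comparison:
Scene mean = 38.62 / 6 = 6.436667
Suspect mean = 51.6 / 8 = 6.45
Scene sample variance s_s^2 = 0.008867
Suspect sample variance s_c^2 = 0.0154
Pooled variance = ((n_s-1)*s_s^2 + (n_c-1)*s_c^2) / (n_s + n_c - 2) = 0.012678
Pooled SD = sqrt(0.012678) = 0.112597
Mean difference = -0.013333
|d| = |-0.013333| / 0.112597 = 0.118

0.118


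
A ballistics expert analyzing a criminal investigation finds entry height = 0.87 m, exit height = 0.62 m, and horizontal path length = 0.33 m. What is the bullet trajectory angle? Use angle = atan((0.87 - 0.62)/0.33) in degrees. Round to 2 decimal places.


Bullet trajectory angle:
Height difference = 0.87 - 0.62 = 0.25 m
angle = atan(0.25 / 0.33)
angle = atan(0.757576)
angle = 37.15 degrees

37.15


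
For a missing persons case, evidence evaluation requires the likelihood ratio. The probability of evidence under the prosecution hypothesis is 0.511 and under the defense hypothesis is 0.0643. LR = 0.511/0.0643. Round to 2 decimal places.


Likelihood ratio calculation:
LR = P(E|Hp) / P(E|Hd)
LR = 0.511 / 0.0643
LR = 7.95

7.95


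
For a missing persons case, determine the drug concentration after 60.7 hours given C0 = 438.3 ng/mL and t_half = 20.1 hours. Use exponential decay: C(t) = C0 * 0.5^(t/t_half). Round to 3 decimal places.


Drug concentration decay:
Number of half-lives = t / t_half = 60.7 / 20.1 = 3.0199
Decay factor = 0.5^3.0199 = 0.12328763
C(t) = 438.3 * 0.12328763 = 54.037 ng/mL

54.037


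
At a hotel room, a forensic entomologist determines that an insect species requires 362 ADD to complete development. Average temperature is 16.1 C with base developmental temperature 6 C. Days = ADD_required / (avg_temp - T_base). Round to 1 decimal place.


Insect development time:
Effective temperature = avg_temp - T_base = 16.1 - 6 = 10.1 C
Days = ADD / effective_temp = 362 / 10.1 = 35.8 days

35.8


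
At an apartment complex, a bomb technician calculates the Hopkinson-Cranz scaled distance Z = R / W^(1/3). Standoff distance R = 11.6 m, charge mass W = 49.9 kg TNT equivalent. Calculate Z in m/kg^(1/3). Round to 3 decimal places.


Scaled distance calculation:
W^(1/3) = 49.9^(1/3) = 3.681574
Z = R / W^(1/3) = 11.6 / 3.681574
Z = 3.151 m/kg^(1/3)

3.151


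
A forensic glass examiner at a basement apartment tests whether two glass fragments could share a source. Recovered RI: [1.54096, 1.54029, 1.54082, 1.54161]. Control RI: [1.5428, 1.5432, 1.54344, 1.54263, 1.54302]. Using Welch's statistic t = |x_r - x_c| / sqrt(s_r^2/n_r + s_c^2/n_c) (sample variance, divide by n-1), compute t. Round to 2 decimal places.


Welch's t-criterion for glass RI comparison:
Recovered mean = sum / n_r = 6.16368 / 4 = 1.54092
Control mean = sum / n_c = 7.71509 / 5 = 1.543018
Recovered sample variance s_r^2 = 2.94867e-07
Control sample variance s_c^2 = 1.0232e-07
Welch SE (unpooled) = sqrt(s_r^2/n_r + s_c^2/n_c) = sqrt(7.37167e-08 + 2.0464e-08) = sqrt(9.41807e-08) = 0.000306889
|mean_r - mean_c| = 0.002098
t = 0.002098 / 0.000306889 = 6.84

6.84


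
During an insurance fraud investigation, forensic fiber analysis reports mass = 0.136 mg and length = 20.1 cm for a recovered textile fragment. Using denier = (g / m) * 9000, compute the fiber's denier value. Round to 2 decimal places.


Denier calculation:
Mass in grams = 0.136 mg / 1000 = 0.000136 g
Length in meters = 20.1 cm / 100 = 0.201 m
Linear density = mass / length = 0.000136 / 0.201 = 0.00067662 g/m
Denier = (g/m) * 9000 = 0.00067662 * 9000 = 6.09

6.09


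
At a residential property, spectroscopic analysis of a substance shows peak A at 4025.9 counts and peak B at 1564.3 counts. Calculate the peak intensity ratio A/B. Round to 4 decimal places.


Spectral peak ratio:
Peak A = 4025.9 counts
Peak B = 1564.3 counts
Ratio = 4025.9 / 1564.3 = 2.5736

2.5736


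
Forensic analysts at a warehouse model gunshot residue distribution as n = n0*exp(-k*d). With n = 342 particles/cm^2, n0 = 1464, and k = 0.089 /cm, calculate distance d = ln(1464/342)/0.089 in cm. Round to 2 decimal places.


GSR distance calculation:
n0/n = 1464 / 342 = 4.280702
ln(n0/n) = 1.454117
d = 1.454117 / 0.089 = 16.34 cm

16.34


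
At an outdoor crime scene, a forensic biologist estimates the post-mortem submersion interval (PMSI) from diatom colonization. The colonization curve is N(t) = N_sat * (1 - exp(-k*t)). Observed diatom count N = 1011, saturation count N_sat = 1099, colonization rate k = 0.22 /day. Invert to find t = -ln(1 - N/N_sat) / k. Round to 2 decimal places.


PMSI from diatom colonization curve:
N / N_sat = 1011 / 1099 = 0.919927
1 - N/N_sat = 0.080073
ln(1 - N/N_sat) = -2.524817
t = -ln(1 - N/N_sat) / k = -(-2.524817) / 0.22 = 11.48 days

11.48


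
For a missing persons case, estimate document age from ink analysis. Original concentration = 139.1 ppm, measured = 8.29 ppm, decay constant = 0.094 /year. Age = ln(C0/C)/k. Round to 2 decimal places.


Document age estimation:
C0/C = 139.1 / 8.29 = 16.779252
ln(C0/C) = 2.820143
t = 2.820143 / 0.094 = 30.00 years

30.00


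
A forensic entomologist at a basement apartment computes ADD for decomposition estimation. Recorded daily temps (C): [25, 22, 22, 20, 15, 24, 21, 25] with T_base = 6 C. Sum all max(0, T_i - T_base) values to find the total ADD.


Computing ADD day by day:
Day 1: max(0, 25 - 6) = 19
Day 2: max(0, 22 - 6) = 16
Day 3: max(0, 22 - 6) = 16
Day 4: max(0, 20 - 6) = 14
Day 5: max(0, 15 - 6) = 9
Day 6: max(0, 24 - 6) = 18
Day 7: max(0, 21 - 6) = 15
Day 8: max(0, 25 - 6) = 19
Total ADD = 126

126


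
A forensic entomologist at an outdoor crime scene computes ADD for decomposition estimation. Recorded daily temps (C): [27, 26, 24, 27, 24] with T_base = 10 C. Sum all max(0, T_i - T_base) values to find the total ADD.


Computing ADD day by day:
Day 1: max(0, 27 - 10) = 17
Day 2: max(0, 26 - 10) = 16
Day 3: max(0, 24 - 10) = 14
Day 4: max(0, 27 - 10) = 17
Day 5: max(0, 24 - 10) = 14
Total ADD = 78

78


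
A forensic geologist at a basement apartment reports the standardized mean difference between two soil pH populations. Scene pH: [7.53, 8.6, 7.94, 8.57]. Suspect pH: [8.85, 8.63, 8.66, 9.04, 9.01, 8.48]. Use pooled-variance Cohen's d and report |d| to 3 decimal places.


Pooled-variance Cohen's d for soil pH comparison:
Scene mean = 32.64 / 4 = 8.16
Suspect mean = 52.67 / 6 = 8.778333
Scene sample variance s_s^2 = 0.269
Suspect sample variance s_c^2 = 0.050457
Pooled variance = ((n_s-1)*s_s^2 + (n_c-1)*s_c^2) / (n_s + n_c - 2) = 0.13241
Pooled SD = sqrt(0.13241) = 0.363882
Mean difference = -0.618333
|d| = |-0.618333| / 0.363882 = 1.699

1.699


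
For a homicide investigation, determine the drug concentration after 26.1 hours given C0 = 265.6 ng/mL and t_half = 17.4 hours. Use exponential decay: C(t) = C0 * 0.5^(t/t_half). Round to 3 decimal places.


Drug concentration decay:
Number of half-lives = t / t_half = 26.1 / 17.4 = 1.5
Decay factor = 0.5^1.5 = 0.35355339
C(t) = 265.6 * 0.35355339 = 93.904 ng/mL

93.904


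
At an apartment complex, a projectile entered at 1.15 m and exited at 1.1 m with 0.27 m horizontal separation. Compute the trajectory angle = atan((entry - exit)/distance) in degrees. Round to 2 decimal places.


Bullet trajectory angle:
Height difference = 1.15 - 1.1 = 0.05 m
angle = atan(0.05 / 0.27)
angle = atan(0.185185)
angle = 10.49 degrees

10.49


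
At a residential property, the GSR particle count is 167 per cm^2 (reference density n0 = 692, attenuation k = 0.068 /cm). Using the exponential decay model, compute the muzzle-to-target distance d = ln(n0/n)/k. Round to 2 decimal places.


GSR distance calculation:
n0/n = 692 / 167 = 4.143713
ln(n0/n) = 1.421592
d = 1.421592 / 0.068 = 20.91 cm

20.91


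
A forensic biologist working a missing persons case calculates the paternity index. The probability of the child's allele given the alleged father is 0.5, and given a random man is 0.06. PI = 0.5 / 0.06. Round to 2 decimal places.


Paternity Index calculation:
PI = P(allele|father) / P(allele|random)
PI = 0.5 / 0.06
PI = 8.33

8.33


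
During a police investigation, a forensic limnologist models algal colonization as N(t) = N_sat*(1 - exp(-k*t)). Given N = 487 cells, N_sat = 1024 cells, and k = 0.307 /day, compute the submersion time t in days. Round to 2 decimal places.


PMSI from diatom colonization curve:
N / N_sat = 487 / 1024 = 0.475586
1 - N/N_sat = 0.524414
ln(1 - N/N_sat) = -0.645474
t = -ln(1 - N/N_sat) / k = -(-0.645474) / 0.307 = 2.10 days

2.10


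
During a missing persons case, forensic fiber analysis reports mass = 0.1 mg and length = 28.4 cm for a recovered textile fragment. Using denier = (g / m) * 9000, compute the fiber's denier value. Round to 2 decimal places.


Denier calculation:
Mass in grams = 0.1 mg / 1000 = 0.0001 g
Length in meters = 28.4 cm / 100 = 0.284 m
Linear density = mass / length = 0.0001 / 0.284 = 0.00035211 g/m
Denier = (g/m) * 9000 = 0.00035211 * 9000 = 3.17

3.17


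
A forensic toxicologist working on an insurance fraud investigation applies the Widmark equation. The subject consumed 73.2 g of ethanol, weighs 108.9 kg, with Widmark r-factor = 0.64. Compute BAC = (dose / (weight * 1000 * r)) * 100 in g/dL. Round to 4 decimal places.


Applying the Widmark formula:
BAC = (dose_g / (body_wt * 1000 * r)) * 100
Denominator = 108.9 * 1000 * 0.64 = 69696
BAC = (73.2 / 69696) * 100
BAC = 0.1050 g/dL

0.1050


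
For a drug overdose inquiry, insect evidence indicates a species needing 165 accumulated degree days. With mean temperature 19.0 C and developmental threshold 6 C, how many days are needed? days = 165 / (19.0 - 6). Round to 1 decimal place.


Insect development time:
Effective temperature = avg_temp - T_base = 19.0 - 6 = 13.0 C
Days = ADD / effective_temp = 165 / 13.0 = 12.7 days

12.7


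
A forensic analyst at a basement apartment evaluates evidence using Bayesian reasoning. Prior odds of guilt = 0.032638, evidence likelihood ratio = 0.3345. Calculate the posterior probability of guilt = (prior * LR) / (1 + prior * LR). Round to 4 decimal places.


Bayesian evidence evaluation:
Posterior odds = prior_odds * LR = 0.032638 * 0.3345 = 0.01091741
Posterior probability = posterior_odds / (1 + posterior_odds)
= 0.01091741 / (1 + 0.01091741)
= 0.01091741 / 1.01091741
= 0.0108

0.0108


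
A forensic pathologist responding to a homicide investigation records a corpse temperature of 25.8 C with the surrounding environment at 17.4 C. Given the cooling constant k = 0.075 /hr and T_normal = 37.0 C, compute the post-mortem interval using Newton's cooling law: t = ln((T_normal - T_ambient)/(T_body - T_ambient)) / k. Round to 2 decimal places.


Using Newton's law of cooling:
t = ln((T_normal - T_ambient) / (T_body - T_ambient)) / k
T_normal - T_ambient = 19.6
T_body - T_ambient = 8.4
Ratio = 2.333333
ln(ratio) = 0.847298
t = 0.847298 / 0.075 = 11.30 hours

11.30


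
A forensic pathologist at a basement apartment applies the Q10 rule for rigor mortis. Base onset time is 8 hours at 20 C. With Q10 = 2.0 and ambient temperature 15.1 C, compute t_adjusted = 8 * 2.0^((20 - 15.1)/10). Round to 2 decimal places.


Rigor mortis time adjustment:
Exponent = (T_ref - T_actual) / 10 = (20 - 15.1) / 10 = 0.49
Q10 factor = 2.0^0.49 = 1.40444
t_adjusted = 8 * 1.40444 = 11.24 hours

11.24


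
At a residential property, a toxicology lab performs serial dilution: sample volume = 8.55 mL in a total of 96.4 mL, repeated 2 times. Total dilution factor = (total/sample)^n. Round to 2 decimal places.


Dilution factor calculation:
Single dilution = V_total / V_sample = 96.4 / 8.55 ≈ 11.274854
Number of dilutions = 2
Total DF = (96.4 / 8.55)^2 (full precision, rounded at the end) = 127.12

127.12


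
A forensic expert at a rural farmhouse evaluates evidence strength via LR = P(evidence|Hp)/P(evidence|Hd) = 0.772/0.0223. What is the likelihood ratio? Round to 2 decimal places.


Likelihood ratio calculation:
LR = P(E|Hp) / P(E|Hd)
LR = 0.772 / 0.0223
LR = 34.62

34.62


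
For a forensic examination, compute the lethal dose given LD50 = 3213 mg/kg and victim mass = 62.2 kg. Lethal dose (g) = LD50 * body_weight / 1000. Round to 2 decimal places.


Lethal dose calculation:
Lethal dose = LD50 * body_weight / 1000
= 3213 * 62.2 / 1000
= 199848.6 / 1000
= 199.85 g

199.85


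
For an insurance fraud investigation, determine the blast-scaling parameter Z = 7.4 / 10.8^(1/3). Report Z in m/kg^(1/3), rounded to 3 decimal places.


Scaled distance calculation:
W^(1/3) = 10.8^(1/3) = 2.210419
Z = R / W^(1/3) = 7.4 / 2.210419
Z = 3.348 m/kg^(1/3)

3.348


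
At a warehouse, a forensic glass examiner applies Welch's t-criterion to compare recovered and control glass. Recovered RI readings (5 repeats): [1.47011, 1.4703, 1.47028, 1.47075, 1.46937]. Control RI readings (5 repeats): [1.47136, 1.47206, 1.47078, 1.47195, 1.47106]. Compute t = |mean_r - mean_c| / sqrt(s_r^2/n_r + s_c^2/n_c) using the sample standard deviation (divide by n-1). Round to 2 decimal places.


Welch's t-criterion for glass RI comparison:
Recovered mean = sum / n_r = 7.35081 / 5 = 1.470162
Control mean = sum / n_c = 7.35721 / 5 = 1.471442
Recovered sample variance s_r^2 = 2.5217e-07
Control sample variance s_c^2 = 3.0772e-07
Welch SE (unpooled) = sqrt(s_r^2/n_r + s_c^2/n_c) = sqrt(5.0434e-08 + 6.1544e-08) = sqrt(1.11978e-07) = 0.000334631
|mean_r - mean_c| = 0.00128
t = 0.00128 / 0.000334631 = 3.83

3.83


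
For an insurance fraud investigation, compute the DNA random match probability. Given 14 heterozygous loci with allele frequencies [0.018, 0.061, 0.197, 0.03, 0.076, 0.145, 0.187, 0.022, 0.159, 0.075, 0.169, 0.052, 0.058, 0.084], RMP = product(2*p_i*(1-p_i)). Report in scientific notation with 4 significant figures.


Computing RMP for 14 loci:
Locus 1: 2 * 0.018 * 0.982 = 0.035352
Locus 2: 2 * 0.061 * 0.939 = 0.114558
Locus 3: 2 * 0.197 * 0.803 = 0.316382
Locus 4: 2 * 0.03 * 0.97 = 0.0582
Locus 5: 2 * 0.076 * 0.924 = 0.140448
Locus 6: 2 * 0.145 * 0.855 = 0.24795
Locus 7: 2 * 0.187 * 0.813 = 0.304062
Locus 8: 2 * 0.022 * 0.978 = 0.043032
Locus 9: 2 * 0.159 * 0.841 = 0.267438
Locus 10: 2 * 0.075 * 0.925 = 0.13875
Locus 11: 2 * 0.169 * 0.831 = 0.280878
Locus 12: 2 * 0.052 * 0.948 = 0.098592
Locus 13: 2 * 0.058 * 0.942 = 0.109272
Locus 14: 2 * 0.084 * 0.916 = 0.153888
RMP = 5.871e-13

5.871e-13


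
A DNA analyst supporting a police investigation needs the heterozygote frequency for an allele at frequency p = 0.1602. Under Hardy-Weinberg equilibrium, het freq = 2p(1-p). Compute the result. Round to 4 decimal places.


Hardy-Weinberg heterozygote frequency:
q = 1 - p = 1 - 0.1602 = 0.8398
2pq = 2 * 0.1602 * 0.8398 = 0.2691

0.2691


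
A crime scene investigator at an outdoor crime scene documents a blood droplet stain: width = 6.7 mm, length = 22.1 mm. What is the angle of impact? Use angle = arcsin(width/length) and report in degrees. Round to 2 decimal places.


Blood spatter impact angle calculation:
width / length = 6.7 / 22.1 = 0.303167
angle = arcsin(0.303167)
angle = 17.65 degrees

17.65


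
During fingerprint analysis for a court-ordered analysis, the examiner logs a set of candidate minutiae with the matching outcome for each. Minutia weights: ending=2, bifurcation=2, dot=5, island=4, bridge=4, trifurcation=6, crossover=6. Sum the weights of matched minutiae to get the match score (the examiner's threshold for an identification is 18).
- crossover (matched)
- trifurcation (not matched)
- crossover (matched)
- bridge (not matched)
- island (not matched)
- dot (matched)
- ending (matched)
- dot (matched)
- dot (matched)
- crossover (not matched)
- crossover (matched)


Weighted minutiae match score:
  crossover: matched, +6 (running total 6)
  trifurcation: not matched, +0
  crossover: matched, +6 (running total 12)
  bridge: not matched, +0
  island: not matched, +0
  dot: matched, +5 (running total 17)
  ending: matched, +2 (running total 19)
  dot: matched, +5 (running total 24)
  dot: matched, +5 (running total 29)
  crossover: not matched, +0
  crossover: matched, +6 (running total 35)
Total score = 35
Threshold = 18; verdict = identification

35


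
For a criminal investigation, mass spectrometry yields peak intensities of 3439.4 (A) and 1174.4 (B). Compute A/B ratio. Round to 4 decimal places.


Spectral peak ratio:
Peak A = 3439.4 counts
Peak B = 1174.4 counts
Ratio = 3439.4 / 1174.4 = 2.9286

2.9286


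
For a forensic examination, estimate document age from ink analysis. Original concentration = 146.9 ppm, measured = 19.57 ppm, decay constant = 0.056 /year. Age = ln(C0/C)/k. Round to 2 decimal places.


Document age estimation:
C0/C = 146.9 / 19.57 = 7.506387
ln(C0/C) = 2.015754
t = 2.015754 / 0.056 = 36.00 years

36.00


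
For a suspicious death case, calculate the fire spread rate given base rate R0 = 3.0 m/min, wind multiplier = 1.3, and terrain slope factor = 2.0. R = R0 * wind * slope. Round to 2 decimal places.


Fire spread rate calculation:
R = R0 * wind_factor * slope_factor
= 3.0 * 1.3 * 2.0
= 3.9 * 2.0
= 7.80 m/min

7.80


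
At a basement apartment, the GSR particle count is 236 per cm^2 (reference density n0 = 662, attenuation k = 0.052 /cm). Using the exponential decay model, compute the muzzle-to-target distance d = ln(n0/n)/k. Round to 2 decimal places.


GSR distance calculation:
n0/n = 662 / 236 = 2.805085
ln(n0/n) = 1.031434
d = 1.031434 / 0.052 = 19.84 cm

19.84


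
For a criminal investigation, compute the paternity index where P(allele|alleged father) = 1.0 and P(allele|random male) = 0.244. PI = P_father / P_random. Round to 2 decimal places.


Paternity Index calculation:
PI = P(allele|father) / P(allele|random)
PI = 1.0 / 0.244
PI = 4.10

4.10


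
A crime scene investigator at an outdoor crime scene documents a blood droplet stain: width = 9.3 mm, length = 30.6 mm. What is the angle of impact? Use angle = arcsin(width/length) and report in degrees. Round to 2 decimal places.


Blood spatter impact angle calculation:
width / length = 9.3 / 30.6 = 0.303922
angle = arcsin(0.303922)
angle = 17.69 degrees

17.69


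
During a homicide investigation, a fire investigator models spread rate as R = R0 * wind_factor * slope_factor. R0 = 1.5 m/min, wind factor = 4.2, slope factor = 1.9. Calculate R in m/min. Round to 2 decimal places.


Fire spread rate calculation:
R = R0 * wind_factor * slope_factor
= 1.5 * 4.2 * 1.9
= 6.3 * 1.9
= 11.97 m/min

11.97


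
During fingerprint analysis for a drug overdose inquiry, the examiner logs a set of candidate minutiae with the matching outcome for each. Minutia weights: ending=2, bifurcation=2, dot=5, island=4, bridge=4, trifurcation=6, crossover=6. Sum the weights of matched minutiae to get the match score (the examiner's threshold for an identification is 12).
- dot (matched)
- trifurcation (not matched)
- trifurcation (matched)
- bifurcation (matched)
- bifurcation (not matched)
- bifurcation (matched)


Weighted minutiae match score:
  dot: matched, +5 (running total 5)
  trifurcation: not matched, +0
  trifurcation: matched, +6 (running total 11)
  bifurcation: matched, +2 (running total 13)
  bifurcation: not matched, +0
  bifurcation: matched, +2 (running total 15)
Total score = 15
Threshold = 12; verdict = identification

15


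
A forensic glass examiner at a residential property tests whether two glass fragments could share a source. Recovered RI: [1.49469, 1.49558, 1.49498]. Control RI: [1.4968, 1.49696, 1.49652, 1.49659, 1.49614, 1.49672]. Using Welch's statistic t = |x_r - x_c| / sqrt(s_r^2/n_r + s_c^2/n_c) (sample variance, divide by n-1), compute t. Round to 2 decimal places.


Welch's t-criterion for glass RI comparison:
Recovered mean = sum / n_r = 4.48525 / 3 = 1.4950833
Control mean = sum / n_c = 8.97973 / 6 = 1.4966217
Recovered sample variance s_r^2 = 2.06033e-07
Control sample variance s_c^2 = 7.98567e-08
Welch SE (unpooled) = sqrt(s_r^2/n_r + s_c^2/n_c) = sqrt(6.86778e-08 + 1.33094e-08) = sqrt(8.19872e-08) = 0.000286334
|mean_r - mean_c| = 0.00153833
t = 0.00153833 / 0.000286334 = 5.37

5.37


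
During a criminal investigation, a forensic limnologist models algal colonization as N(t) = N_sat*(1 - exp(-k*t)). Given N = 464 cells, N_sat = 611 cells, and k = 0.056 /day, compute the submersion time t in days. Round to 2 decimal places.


PMSI from diatom colonization curve:
N / N_sat = 464 / 611 = 0.759411
1 - N/N_sat = 0.240589
ln(1 - N/N_sat) = -1.424665
t = -ln(1 - N/N_sat) / k = -(-1.424665) / 0.056 = 25.44 days

25.44


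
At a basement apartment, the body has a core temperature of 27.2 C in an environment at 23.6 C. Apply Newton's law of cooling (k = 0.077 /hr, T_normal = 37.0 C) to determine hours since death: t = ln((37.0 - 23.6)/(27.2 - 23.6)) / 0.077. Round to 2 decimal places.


Using Newton's law of cooling:
t = ln((T_normal - T_ambient) / (T_body - T_ambient)) / k
T_normal - T_ambient = 13.4
T_body - T_ambient = 3.6
Ratio = 3.722222
ln(ratio) = 1.314321
t = 1.314321 / 0.077 = 17.07 hours

17.07


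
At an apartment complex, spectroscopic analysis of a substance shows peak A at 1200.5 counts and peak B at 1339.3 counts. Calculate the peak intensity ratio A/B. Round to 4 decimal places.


Spectral peak ratio:
Peak A = 1200.5 counts
Peak B = 1339.3 counts
Ratio = 1200.5 / 1339.3 = 0.8964

0.8964


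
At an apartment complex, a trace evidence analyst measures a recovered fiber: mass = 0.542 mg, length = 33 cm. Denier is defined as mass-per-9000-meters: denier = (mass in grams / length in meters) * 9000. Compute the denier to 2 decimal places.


Denier calculation:
Mass in grams = 0.542 mg / 1000 = 0.000542 g
Length in meters = 33 cm / 100 = 0.33 m
Linear density = mass / length = 0.000542 / 0.33 = 0.00164242 g/m
Denier = (g/m) * 9000 = 0.00164242 * 9000 = 14.78

14.78


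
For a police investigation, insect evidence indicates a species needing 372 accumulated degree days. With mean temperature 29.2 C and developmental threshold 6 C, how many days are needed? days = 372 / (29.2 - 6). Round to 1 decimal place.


Insect development time:
Effective temperature = avg_temp - T_base = 29.2 - 6 = 23.2 C
Days = ADD / effective_temp = 372 / 23.2 = 16.0 days

16.0


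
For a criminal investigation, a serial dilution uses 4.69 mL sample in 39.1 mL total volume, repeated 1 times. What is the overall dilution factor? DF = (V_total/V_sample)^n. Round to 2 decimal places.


Dilution factor calculation:
Single dilution = V_total / V_sample = 39.1 / 4.69 ≈ 8.336887
Number of dilutions = 1
Total DF = (39.1 / 4.69)^1 (full precision, rounded at the end) = 8.34

8.34


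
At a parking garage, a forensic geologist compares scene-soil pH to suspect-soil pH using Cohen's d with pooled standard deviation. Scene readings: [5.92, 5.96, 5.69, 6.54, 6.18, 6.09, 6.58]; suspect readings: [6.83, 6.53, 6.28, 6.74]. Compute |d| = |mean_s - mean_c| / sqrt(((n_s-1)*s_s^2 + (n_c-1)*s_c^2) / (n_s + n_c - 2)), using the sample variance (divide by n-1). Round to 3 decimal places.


Pooled-variance Cohen's d for soil pH comparison:
Scene mean = 42.96 / 7 = 6.137143
Suspect mean = 26.38 / 4 = 6.595
Scene sample variance s_s^2 = 0.106824
Suspect sample variance s_c^2 = 0.0599
Pooled variance = ((n_s-1)*s_s^2 + (n_c-1)*s_c^2) / (n_s + n_c - 2) = 0.091183
Pooled SD = sqrt(0.091183) = 0.301965
Mean difference = -0.457857
|d| = |-0.457857| / 0.301965 = 1.516

1.516


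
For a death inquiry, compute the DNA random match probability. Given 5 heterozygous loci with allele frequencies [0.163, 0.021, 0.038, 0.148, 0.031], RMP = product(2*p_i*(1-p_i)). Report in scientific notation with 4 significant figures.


Computing RMP for 5 loci:
Locus 1: 2 * 0.163 * 0.837 = 0.272862
Locus 2: 2 * 0.021 * 0.979 = 0.041118
Locus 3: 2 * 0.038 * 0.962 = 0.073112
Locus 4: 2 * 0.148 * 0.852 = 0.252192
Locus 5: 2 * 0.031 * 0.969 = 0.060078
RMP = 1.243e-05

1.243e-05


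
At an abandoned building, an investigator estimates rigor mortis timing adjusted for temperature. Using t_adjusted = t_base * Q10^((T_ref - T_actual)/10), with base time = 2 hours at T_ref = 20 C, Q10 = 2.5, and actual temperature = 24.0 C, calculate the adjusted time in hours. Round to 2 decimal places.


Rigor mortis time adjustment:
Exponent = (T_ref - T_actual) / 10 = (20 - 24.0) / 10 = -0.4
Q10 factor = 2.5^-0.4 = 0.69314
t_adjusted = 2 * 0.69314 = 1.39 hours

1.39


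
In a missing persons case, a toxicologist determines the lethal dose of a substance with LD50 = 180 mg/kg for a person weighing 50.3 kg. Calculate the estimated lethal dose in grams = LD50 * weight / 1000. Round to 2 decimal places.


Lethal dose calculation:
Lethal dose = LD50 * body_weight / 1000
= 180 * 50.3 / 1000
= 9054 / 1000
= 9.05 g

9.05


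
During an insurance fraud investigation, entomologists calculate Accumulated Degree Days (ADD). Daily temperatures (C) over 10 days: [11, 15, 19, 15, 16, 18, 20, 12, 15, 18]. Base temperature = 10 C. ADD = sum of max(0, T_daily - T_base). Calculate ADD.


Computing ADD day by day:
Day 1: max(0, 11 - 10) = 1
Day 2: max(0, 15 - 10) = 5
Day 3: max(0, 19 - 10) = 9
Day 4: max(0, 15 - 10) = 5
Day 5: max(0, 16 - 10) = 6
Day 6: max(0, 18 - 10) = 8
Day 7: max(0, 20 - 10) = 10
Day 8: max(0, 12 - 10) = 2
Day 9: max(0, 15 - 10) = 5
Day 10: max(0, 18 - 10) = 8
Total ADD = 59

59


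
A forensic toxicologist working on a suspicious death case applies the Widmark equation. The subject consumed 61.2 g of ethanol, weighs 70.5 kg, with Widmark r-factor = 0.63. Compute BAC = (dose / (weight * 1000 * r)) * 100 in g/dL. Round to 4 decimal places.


Applying the Widmark formula:
BAC = (dose_g / (body_wt * 1000 * r)) * 100
Denominator = 70.5 * 1000 * 0.63 = 44415
BAC = (61.2 / 44415) * 100
BAC = 0.1378 g/dL

0.1378


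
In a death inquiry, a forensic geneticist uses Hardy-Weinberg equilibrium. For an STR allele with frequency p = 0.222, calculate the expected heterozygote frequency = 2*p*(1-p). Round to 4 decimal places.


Hardy-Weinberg heterozygote frequency:
q = 1 - p = 1 - 0.222 = 0.778
2pq = 2 * 0.222 * 0.778 = 0.3454

0.3454


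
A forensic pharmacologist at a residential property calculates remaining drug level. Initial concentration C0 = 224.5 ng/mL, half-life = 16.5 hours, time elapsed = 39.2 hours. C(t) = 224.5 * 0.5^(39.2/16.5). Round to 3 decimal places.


Drug concentration decay:
Number of half-lives = t / t_half = 39.2 / 16.5 = 2.375758
Decay factor = 0.5^2.375758 = 0.19267509
C(t) = 224.5 * 0.19267509 = 43.256 ng/mL

43.256


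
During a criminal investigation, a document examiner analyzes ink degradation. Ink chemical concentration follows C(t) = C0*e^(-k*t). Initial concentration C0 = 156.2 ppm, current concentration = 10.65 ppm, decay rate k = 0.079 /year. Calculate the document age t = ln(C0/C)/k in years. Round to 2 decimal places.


Document age estimation:
C0/C = 156.2 / 10.65 = 14.666667
ln(C0/C) = 2.685577
t = 2.685577 / 0.079 = 33.99 years

33.99


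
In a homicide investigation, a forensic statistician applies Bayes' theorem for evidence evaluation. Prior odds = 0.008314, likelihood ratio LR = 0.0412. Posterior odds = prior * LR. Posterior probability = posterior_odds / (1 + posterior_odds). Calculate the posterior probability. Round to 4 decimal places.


Bayesian evidence evaluation:
Posterior odds = prior_odds * LR = 0.008314 * 0.0412 = 0.0003425368
Posterior probability = posterior_odds / (1 + posterior_odds)
= 0.0003425368 / (1 + 0.0003425368)
= 0.0003425368 / 1.0003425368
= 0.0003

0.0003


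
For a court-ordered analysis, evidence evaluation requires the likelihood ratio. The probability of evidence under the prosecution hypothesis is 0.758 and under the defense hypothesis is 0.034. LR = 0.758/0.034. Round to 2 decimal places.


Likelihood ratio calculation:
LR = P(E|Hp) / P(E|Hd)
LR = 0.758 / 0.034
LR = 22.29

22.29


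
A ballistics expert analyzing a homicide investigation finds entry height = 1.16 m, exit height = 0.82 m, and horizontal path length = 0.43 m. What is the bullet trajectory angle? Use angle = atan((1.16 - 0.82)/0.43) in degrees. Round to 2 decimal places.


Bullet trajectory angle:
Height difference = 1.16 - 0.82 = 0.34 m
angle = atan(0.34 / 0.43)
angle = atan(0.790698)
angle = 38.33 degrees

38.33


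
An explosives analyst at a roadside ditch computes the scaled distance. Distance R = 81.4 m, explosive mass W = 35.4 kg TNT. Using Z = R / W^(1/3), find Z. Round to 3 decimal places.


Scaled distance calculation:
W^(1/3) = 35.4^(1/3) = 3.28348
Z = R / W^(1/3) = 81.4 / 3.28348
Z = 24.791 m/kg^(1/3)

24.791


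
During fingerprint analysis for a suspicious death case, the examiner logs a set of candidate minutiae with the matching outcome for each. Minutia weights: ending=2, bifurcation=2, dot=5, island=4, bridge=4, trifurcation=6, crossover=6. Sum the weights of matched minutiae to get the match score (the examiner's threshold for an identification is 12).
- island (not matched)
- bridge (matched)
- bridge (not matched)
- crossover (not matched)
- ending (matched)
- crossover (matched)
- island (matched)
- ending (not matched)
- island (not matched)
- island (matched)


Weighted minutiae match score:
  island: not matched, +0
  bridge: matched, +4 (running total 4)
  bridge: not matched, +0
  crossover: not matched, +0
  ending: matched, +2 (running total 6)
  crossover: matched, +6 (running total 12)
  island: matched, +4 (running total 16)
  ending: not matched, +0
  island: not matched, +0
  island: matched, +4 (running total 20)
Total score = 20
Threshold = 12; verdict = identification

20
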